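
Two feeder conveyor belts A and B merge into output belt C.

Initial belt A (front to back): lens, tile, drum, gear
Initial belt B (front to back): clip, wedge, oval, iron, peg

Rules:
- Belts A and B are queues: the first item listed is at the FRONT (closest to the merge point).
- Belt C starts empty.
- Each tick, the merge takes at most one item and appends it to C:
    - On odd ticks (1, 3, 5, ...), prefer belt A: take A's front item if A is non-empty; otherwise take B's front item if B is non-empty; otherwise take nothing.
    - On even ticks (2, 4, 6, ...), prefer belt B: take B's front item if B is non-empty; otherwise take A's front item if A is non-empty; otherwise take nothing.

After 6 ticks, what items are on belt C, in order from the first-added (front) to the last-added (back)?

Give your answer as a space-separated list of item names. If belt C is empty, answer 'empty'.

Answer: lens clip tile wedge drum oval

Derivation:
Tick 1: prefer A, take lens from A; A=[tile,drum,gear] B=[clip,wedge,oval,iron,peg] C=[lens]
Tick 2: prefer B, take clip from B; A=[tile,drum,gear] B=[wedge,oval,iron,peg] C=[lens,clip]
Tick 3: prefer A, take tile from A; A=[drum,gear] B=[wedge,oval,iron,peg] C=[lens,clip,tile]
Tick 4: prefer B, take wedge from B; A=[drum,gear] B=[oval,iron,peg] C=[lens,clip,tile,wedge]
Tick 5: prefer A, take drum from A; A=[gear] B=[oval,iron,peg] C=[lens,clip,tile,wedge,drum]
Tick 6: prefer B, take oval from B; A=[gear] B=[iron,peg] C=[lens,clip,tile,wedge,drum,oval]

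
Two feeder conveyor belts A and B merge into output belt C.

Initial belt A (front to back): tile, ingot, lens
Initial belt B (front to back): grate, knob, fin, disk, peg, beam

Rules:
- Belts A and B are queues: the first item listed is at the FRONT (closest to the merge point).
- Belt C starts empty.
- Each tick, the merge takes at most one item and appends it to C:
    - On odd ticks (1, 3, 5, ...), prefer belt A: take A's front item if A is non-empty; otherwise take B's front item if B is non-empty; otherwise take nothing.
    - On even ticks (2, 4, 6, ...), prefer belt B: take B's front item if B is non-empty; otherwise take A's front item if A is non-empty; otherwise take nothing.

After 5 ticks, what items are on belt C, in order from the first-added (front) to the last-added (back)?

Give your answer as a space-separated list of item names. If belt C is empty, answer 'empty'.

Answer: tile grate ingot knob lens

Derivation:
Tick 1: prefer A, take tile from A; A=[ingot,lens] B=[grate,knob,fin,disk,peg,beam] C=[tile]
Tick 2: prefer B, take grate from B; A=[ingot,lens] B=[knob,fin,disk,peg,beam] C=[tile,grate]
Tick 3: prefer A, take ingot from A; A=[lens] B=[knob,fin,disk,peg,beam] C=[tile,grate,ingot]
Tick 4: prefer B, take knob from B; A=[lens] B=[fin,disk,peg,beam] C=[tile,grate,ingot,knob]
Tick 5: prefer A, take lens from A; A=[-] B=[fin,disk,peg,beam] C=[tile,grate,ingot,knob,lens]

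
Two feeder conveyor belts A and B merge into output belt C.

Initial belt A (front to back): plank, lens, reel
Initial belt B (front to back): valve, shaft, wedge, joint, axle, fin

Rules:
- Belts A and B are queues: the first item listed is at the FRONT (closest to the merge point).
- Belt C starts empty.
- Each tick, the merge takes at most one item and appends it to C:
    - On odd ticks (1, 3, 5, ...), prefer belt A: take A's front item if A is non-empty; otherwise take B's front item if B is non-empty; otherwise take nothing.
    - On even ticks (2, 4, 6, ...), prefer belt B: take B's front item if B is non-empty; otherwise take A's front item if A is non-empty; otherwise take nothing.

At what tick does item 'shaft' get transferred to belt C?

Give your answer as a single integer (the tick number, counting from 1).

Tick 1: prefer A, take plank from A; A=[lens,reel] B=[valve,shaft,wedge,joint,axle,fin] C=[plank]
Tick 2: prefer B, take valve from B; A=[lens,reel] B=[shaft,wedge,joint,axle,fin] C=[plank,valve]
Tick 3: prefer A, take lens from A; A=[reel] B=[shaft,wedge,joint,axle,fin] C=[plank,valve,lens]
Tick 4: prefer B, take shaft from B; A=[reel] B=[wedge,joint,axle,fin] C=[plank,valve,lens,shaft]

Answer: 4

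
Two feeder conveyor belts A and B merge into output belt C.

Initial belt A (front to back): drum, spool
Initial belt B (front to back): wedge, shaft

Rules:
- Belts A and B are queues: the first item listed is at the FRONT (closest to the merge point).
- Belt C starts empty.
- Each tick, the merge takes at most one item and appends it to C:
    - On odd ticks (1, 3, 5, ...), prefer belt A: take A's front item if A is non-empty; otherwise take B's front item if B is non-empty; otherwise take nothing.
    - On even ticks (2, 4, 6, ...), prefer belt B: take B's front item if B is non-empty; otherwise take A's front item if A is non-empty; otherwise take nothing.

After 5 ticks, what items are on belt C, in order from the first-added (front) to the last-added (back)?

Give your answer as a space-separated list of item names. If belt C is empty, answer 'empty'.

Tick 1: prefer A, take drum from A; A=[spool] B=[wedge,shaft] C=[drum]
Tick 2: prefer B, take wedge from B; A=[spool] B=[shaft] C=[drum,wedge]
Tick 3: prefer A, take spool from A; A=[-] B=[shaft] C=[drum,wedge,spool]
Tick 4: prefer B, take shaft from B; A=[-] B=[-] C=[drum,wedge,spool,shaft]
Tick 5: prefer A, both empty, nothing taken; A=[-] B=[-] C=[drum,wedge,spool,shaft]

Answer: drum wedge spool shaft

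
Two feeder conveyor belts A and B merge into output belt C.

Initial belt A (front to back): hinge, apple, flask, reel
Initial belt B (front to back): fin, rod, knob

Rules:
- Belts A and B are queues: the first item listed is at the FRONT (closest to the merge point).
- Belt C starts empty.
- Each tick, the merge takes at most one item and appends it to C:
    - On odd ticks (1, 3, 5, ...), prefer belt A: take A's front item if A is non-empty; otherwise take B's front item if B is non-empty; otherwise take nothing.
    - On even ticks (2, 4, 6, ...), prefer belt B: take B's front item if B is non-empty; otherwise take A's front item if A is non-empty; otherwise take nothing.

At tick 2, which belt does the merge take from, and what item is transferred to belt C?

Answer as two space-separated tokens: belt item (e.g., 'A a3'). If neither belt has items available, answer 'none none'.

Answer: B fin

Derivation:
Tick 1: prefer A, take hinge from A; A=[apple,flask,reel] B=[fin,rod,knob] C=[hinge]
Tick 2: prefer B, take fin from B; A=[apple,flask,reel] B=[rod,knob] C=[hinge,fin]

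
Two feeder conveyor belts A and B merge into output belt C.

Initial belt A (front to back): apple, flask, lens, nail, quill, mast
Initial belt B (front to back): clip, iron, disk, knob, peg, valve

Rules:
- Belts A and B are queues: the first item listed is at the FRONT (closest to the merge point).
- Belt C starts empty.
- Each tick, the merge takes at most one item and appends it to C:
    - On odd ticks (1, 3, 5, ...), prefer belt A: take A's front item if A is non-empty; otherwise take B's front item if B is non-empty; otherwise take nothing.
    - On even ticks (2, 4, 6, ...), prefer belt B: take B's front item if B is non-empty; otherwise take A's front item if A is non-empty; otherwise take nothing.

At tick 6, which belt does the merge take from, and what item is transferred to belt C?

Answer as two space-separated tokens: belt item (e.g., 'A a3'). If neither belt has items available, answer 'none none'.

Tick 1: prefer A, take apple from A; A=[flask,lens,nail,quill,mast] B=[clip,iron,disk,knob,peg,valve] C=[apple]
Tick 2: prefer B, take clip from B; A=[flask,lens,nail,quill,mast] B=[iron,disk,knob,peg,valve] C=[apple,clip]
Tick 3: prefer A, take flask from A; A=[lens,nail,quill,mast] B=[iron,disk,knob,peg,valve] C=[apple,clip,flask]
Tick 4: prefer B, take iron from B; A=[lens,nail,quill,mast] B=[disk,knob,peg,valve] C=[apple,clip,flask,iron]
Tick 5: prefer A, take lens from A; A=[nail,quill,mast] B=[disk,knob,peg,valve] C=[apple,clip,flask,iron,lens]
Tick 6: prefer B, take disk from B; A=[nail,quill,mast] B=[knob,peg,valve] C=[apple,clip,flask,iron,lens,disk]

Answer: B disk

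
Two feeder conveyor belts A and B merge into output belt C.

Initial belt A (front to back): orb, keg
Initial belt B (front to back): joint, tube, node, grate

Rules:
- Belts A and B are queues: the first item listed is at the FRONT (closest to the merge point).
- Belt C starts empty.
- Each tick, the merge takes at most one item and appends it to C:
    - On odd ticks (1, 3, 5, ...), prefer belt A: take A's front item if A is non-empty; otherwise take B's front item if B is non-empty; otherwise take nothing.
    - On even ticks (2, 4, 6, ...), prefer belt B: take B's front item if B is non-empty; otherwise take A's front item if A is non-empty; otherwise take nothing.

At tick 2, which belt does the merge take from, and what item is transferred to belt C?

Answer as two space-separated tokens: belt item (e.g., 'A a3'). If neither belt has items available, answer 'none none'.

Answer: B joint

Derivation:
Tick 1: prefer A, take orb from A; A=[keg] B=[joint,tube,node,grate] C=[orb]
Tick 2: prefer B, take joint from B; A=[keg] B=[tube,node,grate] C=[orb,joint]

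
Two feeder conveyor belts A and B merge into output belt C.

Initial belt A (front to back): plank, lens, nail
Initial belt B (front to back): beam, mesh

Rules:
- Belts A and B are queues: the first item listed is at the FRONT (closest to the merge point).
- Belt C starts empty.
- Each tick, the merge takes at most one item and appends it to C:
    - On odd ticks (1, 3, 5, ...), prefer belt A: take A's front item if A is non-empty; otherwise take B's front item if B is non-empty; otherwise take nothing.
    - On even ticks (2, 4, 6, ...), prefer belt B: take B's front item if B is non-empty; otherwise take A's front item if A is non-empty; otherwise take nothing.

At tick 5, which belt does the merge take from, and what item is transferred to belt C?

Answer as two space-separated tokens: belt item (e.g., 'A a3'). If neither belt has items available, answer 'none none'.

Answer: A nail

Derivation:
Tick 1: prefer A, take plank from A; A=[lens,nail] B=[beam,mesh] C=[plank]
Tick 2: prefer B, take beam from B; A=[lens,nail] B=[mesh] C=[plank,beam]
Tick 3: prefer A, take lens from A; A=[nail] B=[mesh] C=[plank,beam,lens]
Tick 4: prefer B, take mesh from B; A=[nail] B=[-] C=[plank,beam,lens,mesh]
Tick 5: prefer A, take nail from A; A=[-] B=[-] C=[plank,beam,lens,mesh,nail]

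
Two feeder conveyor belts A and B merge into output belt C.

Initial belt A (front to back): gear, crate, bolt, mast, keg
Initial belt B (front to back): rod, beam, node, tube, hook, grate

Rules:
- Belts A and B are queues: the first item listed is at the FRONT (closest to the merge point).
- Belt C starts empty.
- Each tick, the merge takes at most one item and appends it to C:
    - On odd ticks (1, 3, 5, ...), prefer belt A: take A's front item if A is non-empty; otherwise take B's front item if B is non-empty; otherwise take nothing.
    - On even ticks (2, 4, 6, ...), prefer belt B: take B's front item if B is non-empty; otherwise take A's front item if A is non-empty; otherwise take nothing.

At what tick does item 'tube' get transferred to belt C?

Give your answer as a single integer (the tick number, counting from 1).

Tick 1: prefer A, take gear from A; A=[crate,bolt,mast,keg] B=[rod,beam,node,tube,hook,grate] C=[gear]
Tick 2: prefer B, take rod from B; A=[crate,bolt,mast,keg] B=[beam,node,tube,hook,grate] C=[gear,rod]
Tick 3: prefer A, take crate from A; A=[bolt,mast,keg] B=[beam,node,tube,hook,grate] C=[gear,rod,crate]
Tick 4: prefer B, take beam from B; A=[bolt,mast,keg] B=[node,tube,hook,grate] C=[gear,rod,crate,beam]
Tick 5: prefer A, take bolt from A; A=[mast,keg] B=[node,tube,hook,grate] C=[gear,rod,crate,beam,bolt]
Tick 6: prefer B, take node from B; A=[mast,keg] B=[tube,hook,grate] C=[gear,rod,crate,beam,bolt,node]
Tick 7: prefer A, take mast from A; A=[keg] B=[tube,hook,grate] C=[gear,rod,crate,beam,bolt,node,mast]
Tick 8: prefer B, take tube from B; A=[keg] B=[hook,grate] C=[gear,rod,crate,beam,bolt,node,mast,tube]

Answer: 8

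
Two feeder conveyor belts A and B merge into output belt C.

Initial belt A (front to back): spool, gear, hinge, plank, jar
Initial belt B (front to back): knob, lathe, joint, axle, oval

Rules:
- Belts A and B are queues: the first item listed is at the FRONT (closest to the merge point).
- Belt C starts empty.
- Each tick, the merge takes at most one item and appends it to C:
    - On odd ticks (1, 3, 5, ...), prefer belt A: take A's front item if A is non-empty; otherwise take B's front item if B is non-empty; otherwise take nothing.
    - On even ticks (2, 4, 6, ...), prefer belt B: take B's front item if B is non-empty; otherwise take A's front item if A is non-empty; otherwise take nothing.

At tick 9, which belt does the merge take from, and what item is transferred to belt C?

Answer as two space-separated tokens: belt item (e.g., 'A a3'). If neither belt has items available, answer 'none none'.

Answer: A jar

Derivation:
Tick 1: prefer A, take spool from A; A=[gear,hinge,plank,jar] B=[knob,lathe,joint,axle,oval] C=[spool]
Tick 2: prefer B, take knob from B; A=[gear,hinge,plank,jar] B=[lathe,joint,axle,oval] C=[spool,knob]
Tick 3: prefer A, take gear from A; A=[hinge,plank,jar] B=[lathe,joint,axle,oval] C=[spool,knob,gear]
Tick 4: prefer B, take lathe from B; A=[hinge,plank,jar] B=[joint,axle,oval] C=[spool,knob,gear,lathe]
Tick 5: prefer A, take hinge from A; A=[plank,jar] B=[joint,axle,oval] C=[spool,knob,gear,lathe,hinge]
Tick 6: prefer B, take joint from B; A=[plank,jar] B=[axle,oval] C=[spool,knob,gear,lathe,hinge,joint]
Tick 7: prefer A, take plank from A; A=[jar] B=[axle,oval] C=[spool,knob,gear,lathe,hinge,joint,plank]
Tick 8: prefer B, take axle from B; A=[jar] B=[oval] C=[spool,knob,gear,lathe,hinge,joint,plank,axle]
Tick 9: prefer A, take jar from A; A=[-] B=[oval] C=[spool,knob,gear,lathe,hinge,joint,plank,axle,jar]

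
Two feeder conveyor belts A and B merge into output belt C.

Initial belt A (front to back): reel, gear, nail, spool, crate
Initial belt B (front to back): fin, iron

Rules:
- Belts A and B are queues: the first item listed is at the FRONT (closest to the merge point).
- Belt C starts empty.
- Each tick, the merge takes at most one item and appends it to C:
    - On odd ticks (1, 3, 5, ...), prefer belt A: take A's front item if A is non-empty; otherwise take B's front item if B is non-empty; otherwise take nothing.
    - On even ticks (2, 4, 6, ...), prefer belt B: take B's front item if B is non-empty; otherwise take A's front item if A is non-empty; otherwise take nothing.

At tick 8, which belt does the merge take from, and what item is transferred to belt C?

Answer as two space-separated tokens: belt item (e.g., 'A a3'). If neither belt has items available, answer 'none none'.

Tick 1: prefer A, take reel from A; A=[gear,nail,spool,crate] B=[fin,iron] C=[reel]
Tick 2: prefer B, take fin from B; A=[gear,nail,spool,crate] B=[iron] C=[reel,fin]
Tick 3: prefer A, take gear from A; A=[nail,spool,crate] B=[iron] C=[reel,fin,gear]
Tick 4: prefer B, take iron from B; A=[nail,spool,crate] B=[-] C=[reel,fin,gear,iron]
Tick 5: prefer A, take nail from A; A=[spool,crate] B=[-] C=[reel,fin,gear,iron,nail]
Tick 6: prefer B, take spool from A; A=[crate] B=[-] C=[reel,fin,gear,iron,nail,spool]
Tick 7: prefer A, take crate from A; A=[-] B=[-] C=[reel,fin,gear,iron,nail,spool,crate]
Tick 8: prefer B, both empty, nothing taken; A=[-] B=[-] C=[reel,fin,gear,iron,nail,spool,crate]

Answer: none none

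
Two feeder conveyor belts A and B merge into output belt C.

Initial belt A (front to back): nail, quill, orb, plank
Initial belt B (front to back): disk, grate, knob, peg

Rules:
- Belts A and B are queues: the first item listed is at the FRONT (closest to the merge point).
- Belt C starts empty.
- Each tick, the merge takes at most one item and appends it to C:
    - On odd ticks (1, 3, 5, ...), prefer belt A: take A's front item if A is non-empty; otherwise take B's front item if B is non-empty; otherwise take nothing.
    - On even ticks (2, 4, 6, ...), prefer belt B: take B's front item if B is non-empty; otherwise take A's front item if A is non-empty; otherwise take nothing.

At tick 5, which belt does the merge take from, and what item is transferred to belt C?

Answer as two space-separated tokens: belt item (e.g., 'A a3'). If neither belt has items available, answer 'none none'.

Tick 1: prefer A, take nail from A; A=[quill,orb,plank] B=[disk,grate,knob,peg] C=[nail]
Tick 2: prefer B, take disk from B; A=[quill,orb,plank] B=[grate,knob,peg] C=[nail,disk]
Tick 3: prefer A, take quill from A; A=[orb,plank] B=[grate,knob,peg] C=[nail,disk,quill]
Tick 4: prefer B, take grate from B; A=[orb,plank] B=[knob,peg] C=[nail,disk,quill,grate]
Tick 5: prefer A, take orb from A; A=[plank] B=[knob,peg] C=[nail,disk,quill,grate,orb]

Answer: A orb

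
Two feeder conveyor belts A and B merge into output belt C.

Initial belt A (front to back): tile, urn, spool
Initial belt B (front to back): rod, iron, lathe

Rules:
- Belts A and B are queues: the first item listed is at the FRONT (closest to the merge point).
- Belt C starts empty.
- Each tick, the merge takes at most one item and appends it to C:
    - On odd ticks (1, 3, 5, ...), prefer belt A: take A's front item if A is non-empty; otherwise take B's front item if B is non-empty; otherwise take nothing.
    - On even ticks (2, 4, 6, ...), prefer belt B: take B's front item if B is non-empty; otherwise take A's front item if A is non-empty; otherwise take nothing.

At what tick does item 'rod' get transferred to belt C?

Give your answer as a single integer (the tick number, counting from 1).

Answer: 2

Derivation:
Tick 1: prefer A, take tile from A; A=[urn,spool] B=[rod,iron,lathe] C=[tile]
Tick 2: prefer B, take rod from B; A=[urn,spool] B=[iron,lathe] C=[tile,rod]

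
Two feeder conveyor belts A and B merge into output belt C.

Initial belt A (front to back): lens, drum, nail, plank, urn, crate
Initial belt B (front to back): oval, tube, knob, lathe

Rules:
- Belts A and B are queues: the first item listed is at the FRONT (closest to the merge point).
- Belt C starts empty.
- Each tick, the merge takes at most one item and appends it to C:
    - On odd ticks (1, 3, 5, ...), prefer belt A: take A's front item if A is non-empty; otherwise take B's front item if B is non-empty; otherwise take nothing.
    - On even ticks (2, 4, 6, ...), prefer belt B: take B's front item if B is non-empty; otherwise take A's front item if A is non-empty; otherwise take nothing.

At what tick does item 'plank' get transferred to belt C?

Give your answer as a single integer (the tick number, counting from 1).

Tick 1: prefer A, take lens from A; A=[drum,nail,plank,urn,crate] B=[oval,tube,knob,lathe] C=[lens]
Tick 2: prefer B, take oval from B; A=[drum,nail,plank,urn,crate] B=[tube,knob,lathe] C=[lens,oval]
Tick 3: prefer A, take drum from A; A=[nail,plank,urn,crate] B=[tube,knob,lathe] C=[lens,oval,drum]
Tick 4: prefer B, take tube from B; A=[nail,plank,urn,crate] B=[knob,lathe] C=[lens,oval,drum,tube]
Tick 5: prefer A, take nail from A; A=[plank,urn,crate] B=[knob,lathe] C=[lens,oval,drum,tube,nail]
Tick 6: prefer B, take knob from B; A=[plank,urn,crate] B=[lathe] C=[lens,oval,drum,tube,nail,knob]
Tick 7: prefer A, take plank from A; A=[urn,crate] B=[lathe] C=[lens,oval,drum,tube,nail,knob,plank]

Answer: 7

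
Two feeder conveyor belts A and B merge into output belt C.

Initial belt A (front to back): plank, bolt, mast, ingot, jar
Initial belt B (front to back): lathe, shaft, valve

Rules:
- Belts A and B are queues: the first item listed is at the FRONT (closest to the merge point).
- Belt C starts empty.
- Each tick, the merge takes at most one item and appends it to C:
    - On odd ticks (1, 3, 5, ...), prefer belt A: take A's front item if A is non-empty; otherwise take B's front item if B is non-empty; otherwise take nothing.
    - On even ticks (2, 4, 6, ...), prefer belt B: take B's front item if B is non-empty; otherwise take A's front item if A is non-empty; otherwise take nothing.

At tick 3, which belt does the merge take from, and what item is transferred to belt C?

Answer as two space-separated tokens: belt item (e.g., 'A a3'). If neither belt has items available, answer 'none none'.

Tick 1: prefer A, take plank from A; A=[bolt,mast,ingot,jar] B=[lathe,shaft,valve] C=[plank]
Tick 2: prefer B, take lathe from B; A=[bolt,mast,ingot,jar] B=[shaft,valve] C=[plank,lathe]
Tick 3: prefer A, take bolt from A; A=[mast,ingot,jar] B=[shaft,valve] C=[plank,lathe,bolt]

Answer: A bolt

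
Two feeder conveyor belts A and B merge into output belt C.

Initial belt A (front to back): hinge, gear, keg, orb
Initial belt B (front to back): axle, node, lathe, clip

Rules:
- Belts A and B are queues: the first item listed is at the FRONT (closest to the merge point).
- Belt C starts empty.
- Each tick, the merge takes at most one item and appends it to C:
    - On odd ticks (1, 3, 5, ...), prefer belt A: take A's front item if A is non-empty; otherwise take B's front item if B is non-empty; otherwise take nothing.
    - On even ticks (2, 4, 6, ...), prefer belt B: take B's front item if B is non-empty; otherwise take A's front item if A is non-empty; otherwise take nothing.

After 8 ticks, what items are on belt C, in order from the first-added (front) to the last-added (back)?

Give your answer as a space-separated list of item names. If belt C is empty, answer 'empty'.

Answer: hinge axle gear node keg lathe orb clip

Derivation:
Tick 1: prefer A, take hinge from A; A=[gear,keg,orb] B=[axle,node,lathe,clip] C=[hinge]
Tick 2: prefer B, take axle from B; A=[gear,keg,orb] B=[node,lathe,clip] C=[hinge,axle]
Tick 3: prefer A, take gear from A; A=[keg,orb] B=[node,lathe,clip] C=[hinge,axle,gear]
Tick 4: prefer B, take node from B; A=[keg,orb] B=[lathe,clip] C=[hinge,axle,gear,node]
Tick 5: prefer A, take keg from A; A=[orb] B=[lathe,clip] C=[hinge,axle,gear,node,keg]
Tick 6: prefer B, take lathe from B; A=[orb] B=[clip] C=[hinge,axle,gear,node,keg,lathe]
Tick 7: prefer A, take orb from A; A=[-] B=[clip] C=[hinge,axle,gear,node,keg,lathe,orb]
Tick 8: prefer B, take clip from B; A=[-] B=[-] C=[hinge,axle,gear,node,keg,lathe,orb,clip]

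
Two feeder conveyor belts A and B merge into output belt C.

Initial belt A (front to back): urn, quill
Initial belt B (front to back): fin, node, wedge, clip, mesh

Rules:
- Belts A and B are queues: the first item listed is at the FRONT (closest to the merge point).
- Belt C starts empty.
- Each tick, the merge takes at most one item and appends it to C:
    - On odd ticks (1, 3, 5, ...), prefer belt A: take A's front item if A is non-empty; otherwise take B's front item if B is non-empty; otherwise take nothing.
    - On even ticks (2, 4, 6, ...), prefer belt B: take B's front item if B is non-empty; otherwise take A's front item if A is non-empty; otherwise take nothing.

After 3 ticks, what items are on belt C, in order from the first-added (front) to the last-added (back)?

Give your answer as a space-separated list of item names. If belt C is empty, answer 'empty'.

Tick 1: prefer A, take urn from A; A=[quill] B=[fin,node,wedge,clip,mesh] C=[urn]
Tick 2: prefer B, take fin from B; A=[quill] B=[node,wedge,clip,mesh] C=[urn,fin]
Tick 3: prefer A, take quill from A; A=[-] B=[node,wedge,clip,mesh] C=[urn,fin,quill]

Answer: urn fin quill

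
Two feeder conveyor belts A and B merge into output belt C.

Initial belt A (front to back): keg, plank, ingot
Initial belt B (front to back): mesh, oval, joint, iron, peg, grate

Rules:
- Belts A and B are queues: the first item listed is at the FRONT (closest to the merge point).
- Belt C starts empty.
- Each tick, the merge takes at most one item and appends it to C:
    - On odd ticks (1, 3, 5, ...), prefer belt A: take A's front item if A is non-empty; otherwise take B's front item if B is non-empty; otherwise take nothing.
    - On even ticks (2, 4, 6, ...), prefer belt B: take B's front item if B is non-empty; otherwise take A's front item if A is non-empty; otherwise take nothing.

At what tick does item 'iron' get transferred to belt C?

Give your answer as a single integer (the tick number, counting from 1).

Answer: 7

Derivation:
Tick 1: prefer A, take keg from A; A=[plank,ingot] B=[mesh,oval,joint,iron,peg,grate] C=[keg]
Tick 2: prefer B, take mesh from B; A=[plank,ingot] B=[oval,joint,iron,peg,grate] C=[keg,mesh]
Tick 3: prefer A, take plank from A; A=[ingot] B=[oval,joint,iron,peg,grate] C=[keg,mesh,plank]
Tick 4: prefer B, take oval from B; A=[ingot] B=[joint,iron,peg,grate] C=[keg,mesh,plank,oval]
Tick 5: prefer A, take ingot from A; A=[-] B=[joint,iron,peg,grate] C=[keg,mesh,plank,oval,ingot]
Tick 6: prefer B, take joint from B; A=[-] B=[iron,peg,grate] C=[keg,mesh,plank,oval,ingot,joint]
Tick 7: prefer A, take iron from B; A=[-] B=[peg,grate] C=[keg,mesh,plank,oval,ingot,joint,iron]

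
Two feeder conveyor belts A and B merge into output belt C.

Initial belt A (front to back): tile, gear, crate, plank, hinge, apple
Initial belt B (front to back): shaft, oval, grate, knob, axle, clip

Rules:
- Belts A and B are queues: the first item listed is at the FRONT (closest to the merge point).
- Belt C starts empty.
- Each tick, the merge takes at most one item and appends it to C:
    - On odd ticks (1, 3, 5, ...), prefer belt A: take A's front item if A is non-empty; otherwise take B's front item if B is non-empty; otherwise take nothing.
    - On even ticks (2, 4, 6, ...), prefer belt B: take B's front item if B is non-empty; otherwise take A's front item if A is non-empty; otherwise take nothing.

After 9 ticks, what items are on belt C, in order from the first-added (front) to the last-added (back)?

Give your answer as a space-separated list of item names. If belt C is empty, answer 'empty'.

Answer: tile shaft gear oval crate grate plank knob hinge

Derivation:
Tick 1: prefer A, take tile from A; A=[gear,crate,plank,hinge,apple] B=[shaft,oval,grate,knob,axle,clip] C=[tile]
Tick 2: prefer B, take shaft from B; A=[gear,crate,plank,hinge,apple] B=[oval,grate,knob,axle,clip] C=[tile,shaft]
Tick 3: prefer A, take gear from A; A=[crate,plank,hinge,apple] B=[oval,grate,knob,axle,clip] C=[tile,shaft,gear]
Tick 4: prefer B, take oval from B; A=[crate,plank,hinge,apple] B=[grate,knob,axle,clip] C=[tile,shaft,gear,oval]
Tick 5: prefer A, take crate from A; A=[plank,hinge,apple] B=[grate,knob,axle,clip] C=[tile,shaft,gear,oval,crate]
Tick 6: prefer B, take grate from B; A=[plank,hinge,apple] B=[knob,axle,clip] C=[tile,shaft,gear,oval,crate,grate]
Tick 7: prefer A, take plank from A; A=[hinge,apple] B=[knob,axle,clip] C=[tile,shaft,gear,oval,crate,grate,plank]
Tick 8: prefer B, take knob from B; A=[hinge,apple] B=[axle,clip] C=[tile,shaft,gear,oval,crate,grate,plank,knob]
Tick 9: prefer A, take hinge from A; A=[apple] B=[axle,clip] C=[tile,shaft,gear,oval,crate,grate,plank,knob,hinge]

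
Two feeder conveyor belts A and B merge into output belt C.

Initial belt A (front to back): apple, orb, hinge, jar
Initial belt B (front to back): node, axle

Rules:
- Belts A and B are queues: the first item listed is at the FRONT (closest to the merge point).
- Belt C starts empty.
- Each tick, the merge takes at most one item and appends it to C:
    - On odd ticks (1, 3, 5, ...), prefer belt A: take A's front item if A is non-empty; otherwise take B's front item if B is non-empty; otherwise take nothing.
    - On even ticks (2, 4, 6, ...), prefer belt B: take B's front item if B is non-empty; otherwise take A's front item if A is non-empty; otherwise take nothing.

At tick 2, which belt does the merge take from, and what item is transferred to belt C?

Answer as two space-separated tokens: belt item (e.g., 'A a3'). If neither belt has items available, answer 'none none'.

Answer: B node

Derivation:
Tick 1: prefer A, take apple from A; A=[orb,hinge,jar] B=[node,axle] C=[apple]
Tick 2: prefer B, take node from B; A=[orb,hinge,jar] B=[axle] C=[apple,node]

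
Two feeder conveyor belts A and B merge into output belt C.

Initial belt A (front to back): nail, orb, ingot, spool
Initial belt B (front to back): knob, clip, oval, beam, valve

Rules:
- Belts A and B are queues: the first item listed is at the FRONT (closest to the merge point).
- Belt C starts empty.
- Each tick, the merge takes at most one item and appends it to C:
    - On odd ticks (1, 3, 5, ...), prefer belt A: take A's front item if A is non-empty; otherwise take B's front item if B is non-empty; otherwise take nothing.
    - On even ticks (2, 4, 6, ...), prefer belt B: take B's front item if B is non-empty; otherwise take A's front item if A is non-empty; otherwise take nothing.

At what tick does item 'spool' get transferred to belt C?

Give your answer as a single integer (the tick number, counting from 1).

Answer: 7

Derivation:
Tick 1: prefer A, take nail from A; A=[orb,ingot,spool] B=[knob,clip,oval,beam,valve] C=[nail]
Tick 2: prefer B, take knob from B; A=[orb,ingot,spool] B=[clip,oval,beam,valve] C=[nail,knob]
Tick 3: prefer A, take orb from A; A=[ingot,spool] B=[clip,oval,beam,valve] C=[nail,knob,orb]
Tick 4: prefer B, take clip from B; A=[ingot,spool] B=[oval,beam,valve] C=[nail,knob,orb,clip]
Tick 5: prefer A, take ingot from A; A=[spool] B=[oval,beam,valve] C=[nail,knob,orb,clip,ingot]
Tick 6: prefer B, take oval from B; A=[spool] B=[beam,valve] C=[nail,knob,orb,clip,ingot,oval]
Tick 7: prefer A, take spool from A; A=[-] B=[beam,valve] C=[nail,knob,orb,clip,ingot,oval,spool]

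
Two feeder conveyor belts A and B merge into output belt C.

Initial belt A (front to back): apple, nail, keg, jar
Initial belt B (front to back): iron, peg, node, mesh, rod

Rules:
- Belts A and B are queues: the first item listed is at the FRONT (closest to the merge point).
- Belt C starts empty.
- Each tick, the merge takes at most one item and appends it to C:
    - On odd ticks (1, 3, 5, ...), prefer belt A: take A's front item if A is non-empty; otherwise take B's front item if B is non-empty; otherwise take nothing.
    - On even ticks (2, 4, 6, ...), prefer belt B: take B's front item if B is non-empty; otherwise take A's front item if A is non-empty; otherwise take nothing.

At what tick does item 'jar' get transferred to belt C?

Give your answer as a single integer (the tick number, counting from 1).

Answer: 7

Derivation:
Tick 1: prefer A, take apple from A; A=[nail,keg,jar] B=[iron,peg,node,mesh,rod] C=[apple]
Tick 2: prefer B, take iron from B; A=[nail,keg,jar] B=[peg,node,mesh,rod] C=[apple,iron]
Tick 3: prefer A, take nail from A; A=[keg,jar] B=[peg,node,mesh,rod] C=[apple,iron,nail]
Tick 4: prefer B, take peg from B; A=[keg,jar] B=[node,mesh,rod] C=[apple,iron,nail,peg]
Tick 5: prefer A, take keg from A; A=[jar] B=[node,mesh,rod] C=[apple,iron,nail,peg,keg]
Tick 6: prefer B, take node from B; A=[jar] B=[mesh,rod] C=[apple,iron,nail,peg,keg,node]
Tick 7: prefer A, take jar from A; A=[-] B=[mesh,rod] C=[apple,iron,nail,peg,keg,node,jar]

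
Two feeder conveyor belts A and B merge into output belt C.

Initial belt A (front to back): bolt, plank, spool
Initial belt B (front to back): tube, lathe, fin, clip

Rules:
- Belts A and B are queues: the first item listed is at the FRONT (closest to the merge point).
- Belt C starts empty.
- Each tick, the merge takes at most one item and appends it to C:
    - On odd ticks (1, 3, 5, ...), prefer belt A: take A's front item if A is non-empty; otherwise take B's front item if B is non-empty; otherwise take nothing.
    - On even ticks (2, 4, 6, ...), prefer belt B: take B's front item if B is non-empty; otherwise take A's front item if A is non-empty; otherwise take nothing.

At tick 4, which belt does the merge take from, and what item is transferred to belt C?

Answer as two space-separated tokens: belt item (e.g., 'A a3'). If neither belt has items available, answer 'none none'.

Tick 1: prefer A, take bolt from A; A=[plank,spool] B=[tube,lathe,fin,clip] C=[bolt]
Tick 2: prefer B, take tube from B; A=[plank,spool] B=[lathe,fin,clip] C=[bolt,tube]
Tick 3: prefer A, take plank from A; A=[spool] B=[lathe,fin,clip] C=[bolt,tube,plank]
Tick 4: prefer B, take lathe from B; A=[spool] B=[fin,clip] C=[bolt,tube,plank,lathe]

Answer: B lathe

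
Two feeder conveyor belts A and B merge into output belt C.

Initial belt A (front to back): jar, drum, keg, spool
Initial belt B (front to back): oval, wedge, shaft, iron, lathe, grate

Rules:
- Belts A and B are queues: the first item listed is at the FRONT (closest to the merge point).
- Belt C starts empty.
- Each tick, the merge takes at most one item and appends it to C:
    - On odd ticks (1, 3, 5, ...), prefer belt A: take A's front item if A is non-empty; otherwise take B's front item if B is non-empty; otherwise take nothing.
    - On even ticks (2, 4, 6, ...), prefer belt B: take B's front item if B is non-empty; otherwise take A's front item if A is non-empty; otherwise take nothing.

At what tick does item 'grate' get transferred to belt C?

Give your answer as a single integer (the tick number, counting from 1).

Answer: 10

Derivation:
Tick 1: prefer A, take jar from A; A=[drum,keg,spool] B=[oval,wedge,shaft,iron,lathe,grate] C=[jar]
Tick 2: prefer B, take oval from B; A=[drum,keg,spool] B=[wedge,shaft,iron,lathe,grate] C=[jar,oval]
Tick 3: prefer A, take drum from A; A=[keg,spool] B=[wedge,shaft,iron,lathe,grate] C=[jar,oval,drum]
Tick 4: prefer B, take wedge from B; A=[keg,spool] B=[shaft,iron,lathe,grate] C=[jar,oval,drum,wedge]
Tick 5: prefer A, take keg from A; A=[spool] B=[shaft,iron,lathe,grate] C=[jar,oval,drum,wedge,keg]
Tick 6: prefer B, take shaft from B; A=[spool] B=[iron,lathe,grate] C=[jar,oval,drum,wedge,keg,shaft]
Tick 7: prefer A, take spool from A; A=[-] B=[iron,lathe,grate] C=[jar,oval,drum,wedge,keg,shaft,spool]
Tick 8: prefer B, take iron from B; A=[-] B=[lathe,grate] C=[jar,oval,drum,wedge,keg,shaft,spool,iron]
Tick 9: prefer A, take lathe from B; A=[-] B=[grate] C=[jar,oval,drum,wedge,keg,shaft,spool,iron,lathe]
Tick 10: prefer B, take grate from B; A=[-] B=[-] C=[jar,oval,drum,wedge,keg,shaft,spool,iron,lathe,grate]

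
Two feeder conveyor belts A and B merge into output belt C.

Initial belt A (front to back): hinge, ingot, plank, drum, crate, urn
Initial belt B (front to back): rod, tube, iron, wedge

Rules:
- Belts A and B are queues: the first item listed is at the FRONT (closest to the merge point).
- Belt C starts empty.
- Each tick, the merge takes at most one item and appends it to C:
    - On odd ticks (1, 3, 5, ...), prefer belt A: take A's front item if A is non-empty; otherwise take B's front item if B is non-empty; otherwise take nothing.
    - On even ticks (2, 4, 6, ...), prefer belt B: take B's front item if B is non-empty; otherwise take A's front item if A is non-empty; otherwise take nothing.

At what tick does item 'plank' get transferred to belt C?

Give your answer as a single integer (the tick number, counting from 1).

Answer: 5

Derivation:
Tick 1: prefer A, take hinge from A; A=[ingot,plank,drum,crate,urn] B=[rod,tube,iron,wedge] C=[hinge]
Tick 2: prefer B, take rod from B; A=[ingot,plank,drum,crate,urn] B=[tube,iron,wedge] C=[hinge,rod]
Tick 3: prefer A, take ingot from A; A=[plank,drum,crate,urn] B=[tube,iron,wedge] C=[hinge,rod,ingot]
Tick 4: prefer B, take tube from B; A=[plank,drum,crate,urn] B=[iron,wedge] C=[hinge,rod,ingot,tube]
Tick 5: prefer A, take plank from A; A=[drum,crate,urn] B=[iron,wedge] C=[hinge,rod,ingot,tube,plank]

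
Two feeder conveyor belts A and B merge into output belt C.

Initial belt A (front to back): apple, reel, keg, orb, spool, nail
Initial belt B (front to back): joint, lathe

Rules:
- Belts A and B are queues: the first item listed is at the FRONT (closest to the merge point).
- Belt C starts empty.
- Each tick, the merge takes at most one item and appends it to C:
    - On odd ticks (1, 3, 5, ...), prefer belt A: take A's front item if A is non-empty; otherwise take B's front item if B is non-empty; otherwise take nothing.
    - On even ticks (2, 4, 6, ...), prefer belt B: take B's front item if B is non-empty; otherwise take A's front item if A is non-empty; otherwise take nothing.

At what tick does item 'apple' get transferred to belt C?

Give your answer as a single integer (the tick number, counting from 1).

Answer: 1

Derivation:
Tick 1: prefer A, take apple from A; A=[reel,keg,orb,spool,nail] B=[joint,lathe] C=[apple]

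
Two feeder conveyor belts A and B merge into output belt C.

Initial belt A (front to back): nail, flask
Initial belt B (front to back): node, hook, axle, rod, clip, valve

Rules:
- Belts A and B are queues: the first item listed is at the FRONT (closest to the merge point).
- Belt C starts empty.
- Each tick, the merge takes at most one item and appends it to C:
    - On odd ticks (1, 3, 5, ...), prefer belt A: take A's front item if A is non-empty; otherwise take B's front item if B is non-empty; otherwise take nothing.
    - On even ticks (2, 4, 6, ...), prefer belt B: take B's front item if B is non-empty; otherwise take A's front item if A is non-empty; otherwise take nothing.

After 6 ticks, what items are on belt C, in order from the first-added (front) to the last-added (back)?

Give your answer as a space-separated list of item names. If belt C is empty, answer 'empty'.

Answer: nail node flask hook axle rod

Derivation:
Tick 1: prefer A, take nail from A; A=[flask] B=[node,hook,axle,rod,clip,valve] C=[nail]
Tick 2: prefer B, take node from B; A=[flask] B=[hook,axle,rod,clip,valve] C=[nail,node]
Tick 3: prefer A, take flask from A; A=[-] B=[hook,axle,rod,clip,valve] C=[nail,node,flask]
Tick 4: prefer B, take hook from B; A=[-] B=[axle,rod,clip,valve] C=[nail,node,flask,hook]
Tick 5: prefer A, take axle from B; A=[-] B=[rod,clip,valve] C=[nail,node,flask,hook,axle]
Tick 6: prefer B, take rod from B; A=[-] B=[clip,valve] C=[nail,node,flask,hook,axle,rod]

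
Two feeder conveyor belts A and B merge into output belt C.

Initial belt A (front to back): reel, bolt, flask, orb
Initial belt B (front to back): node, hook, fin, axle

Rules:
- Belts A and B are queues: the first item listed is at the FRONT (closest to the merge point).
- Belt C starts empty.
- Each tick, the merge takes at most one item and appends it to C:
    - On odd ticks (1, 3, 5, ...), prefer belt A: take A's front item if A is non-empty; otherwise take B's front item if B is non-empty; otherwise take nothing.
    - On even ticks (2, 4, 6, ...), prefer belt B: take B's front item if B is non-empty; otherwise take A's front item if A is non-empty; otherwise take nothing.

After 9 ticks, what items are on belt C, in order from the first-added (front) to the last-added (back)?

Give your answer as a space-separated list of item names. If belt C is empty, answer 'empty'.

Answer: reel node bolt hook flask fin orb axle

Derivation:
Tick 1: prefer A, take reel from A; A=[bolt,flask,orb] B=[node,hook,fin,axle] C=[reel]
Tick 2: prefer B, take node from B; A=[bolt,flask,orb] B=[hook,fin,axle] C=[reel,node]
Tick 3: prefer A, take bolt from A; A=[flask,orb] B=[hook,fin,axle] C=[reel,node,bolt]
Tick 4: prefer B, take hook from B; A=[flask,orb] B=[fin,axle] C=[reel,node,bolt,hook]
Tick 5: prefer A, take flask from A; A=[orb] B=[fin,axle] C=[reel,node,bolt,hook,flask]
Tick 6: prefer B, take fin from B; A=[orb] B=[axle] C=[reel,node,bolt,hook,flask,fin]
Tick 7: prefer A, take orb from A; A=[-] B=[axle] C=[reel,node,bolt,hook,flask,fin,orb]
Tick 8: prefer B, take axle from B; A=[-] B=[-] C=[reel,node,bolt,hook,flask,fin,orb,axle]
Tick 9: prefer A, both empty, nothing taken; A=[-] B=[-] C=[reel,node,bolt,hook,flask,fin,orb,axle]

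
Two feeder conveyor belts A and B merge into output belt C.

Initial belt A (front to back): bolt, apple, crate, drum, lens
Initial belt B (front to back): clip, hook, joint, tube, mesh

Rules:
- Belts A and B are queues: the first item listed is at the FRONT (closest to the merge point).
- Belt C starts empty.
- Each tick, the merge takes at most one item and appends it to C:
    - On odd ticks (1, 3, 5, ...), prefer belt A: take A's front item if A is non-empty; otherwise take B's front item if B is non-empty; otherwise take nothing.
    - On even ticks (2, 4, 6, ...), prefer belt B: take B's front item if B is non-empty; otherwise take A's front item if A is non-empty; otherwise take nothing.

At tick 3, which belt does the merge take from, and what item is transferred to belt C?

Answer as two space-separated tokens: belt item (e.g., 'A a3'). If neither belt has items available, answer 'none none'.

Answer: A apple

Derivation:
Tick 1: prefer A, take bolt from A; A=[apple,crate,drum,lens] B=[clip,hook,joint,tube,mesh] C=[bolt]
Tick 2: prefer B, take clip from B; A=[apple,crate,drum,lens] B=[hook,joint,tube,mesh] C=[bolt,clip]
Tick 3: prefer A, take apple from A; A=[crate,drum,lens] B=[hook,joint,tube,mesh] C=[bolt,clip,apple]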